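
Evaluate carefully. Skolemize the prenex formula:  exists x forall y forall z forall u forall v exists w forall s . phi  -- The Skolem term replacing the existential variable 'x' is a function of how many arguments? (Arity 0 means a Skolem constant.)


Quantifier prefix: exists x forall y forall z forall u forall v exists w forall s
'x' is existentially quantified at position 1.
No universal quantifiers precede it.
Skolem function arity = 0 (a Skolem constant)

0


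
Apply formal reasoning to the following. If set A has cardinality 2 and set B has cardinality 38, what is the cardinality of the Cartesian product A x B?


The Cartesian product A x B contains all ordered pairs (a, b).
|A x B| = |A| * |B| = 2 * 38 = 76

76


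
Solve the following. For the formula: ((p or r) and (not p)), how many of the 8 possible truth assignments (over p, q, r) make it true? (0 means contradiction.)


Check all 8 assignments:
p=0, q=0, r=0: 0
p=0, q=0, r=1: 1
p=0, q=1, r=0: 0
p=0, q=1, r=1: 1
p=1, q=0, r=0: 0
p=1, q=0, r=1: 0
p=1, q=1, r=0: 0
p=1, q=1, r=1: 0
Count of True = 2

2


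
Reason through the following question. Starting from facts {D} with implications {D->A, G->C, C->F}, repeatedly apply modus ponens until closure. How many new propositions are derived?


Initial facts: {D}
Apply modus ponens to closure:
  D and D->A  =>  A
Final known: {A, D}
New propositions: {A}
Count = 1

1


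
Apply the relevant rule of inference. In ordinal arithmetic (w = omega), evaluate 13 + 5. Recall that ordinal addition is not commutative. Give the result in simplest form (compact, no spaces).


Compute 13 + 5.
Ordinal + is associative but NOT commutative; for finite n>0, n + w = w but w + n stays w+n.
Both operands finite; ordinal + agrees with natural +: 13 + 5 = 18.
Result = 18

18


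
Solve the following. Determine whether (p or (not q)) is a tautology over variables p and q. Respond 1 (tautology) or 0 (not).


Check all 4 assignments:
p=0, q=0: 1
p=0, q=1: 0
p=1, q=0: 1
p=1, q=1: 1
Satisfying count = 3/4.
Tautology iff count = 4: no.

0


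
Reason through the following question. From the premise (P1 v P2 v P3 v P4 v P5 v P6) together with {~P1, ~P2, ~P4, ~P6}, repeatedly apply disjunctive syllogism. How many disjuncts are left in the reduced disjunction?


Original disjuncts (6): P1, P2, P3, P4, P5, P6
Negated (eliminate): ~P1, ~P2, ~P4, ~P6
Remaining disjuncts: P3, P5
Count = 6 - 4 = 2

2


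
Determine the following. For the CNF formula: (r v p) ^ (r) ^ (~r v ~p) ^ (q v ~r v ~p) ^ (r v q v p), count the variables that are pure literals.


Check each variable for pure literal status:
p: mixed (not pure)
q: pure positive
r: mixed (not pure)
Pure literal count = 1

1


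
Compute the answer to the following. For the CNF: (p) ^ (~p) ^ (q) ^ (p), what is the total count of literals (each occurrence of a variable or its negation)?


Counting literals in each clause:
Clause 1: 1 literal(s)
Clause 2: 1 literal(s)
Clause 3: 1 literal(s)
Clause 4: 1 literal(s)
Total = 4

4


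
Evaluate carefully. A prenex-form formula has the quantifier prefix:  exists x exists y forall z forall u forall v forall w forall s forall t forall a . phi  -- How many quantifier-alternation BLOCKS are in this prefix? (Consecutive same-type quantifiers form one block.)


Quantifier-type sequence: E E A A A A A A A  (A=forall, E=exists)
Group into maximal same-type runs:
  Ex2 | Ax7
Number of blocks = 2

2


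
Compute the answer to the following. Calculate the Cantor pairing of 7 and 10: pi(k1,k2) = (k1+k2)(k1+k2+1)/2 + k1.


k1 + k2 = 17
(k1+k2)(k1+k2+1)/2 = 17 * 18 / 2 = 153
pi = 153 + 7 = 160

160


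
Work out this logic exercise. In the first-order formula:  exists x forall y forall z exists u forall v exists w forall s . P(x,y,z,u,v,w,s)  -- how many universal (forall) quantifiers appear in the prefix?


Quantifier prefix: exists x forall y forall z exists u forall v exists w forall s
Mark each quantifier type:
  E U U E U E U
Universal count = 4, Existential count = 3
Asked for universal (forall) quantifiers: 4

4


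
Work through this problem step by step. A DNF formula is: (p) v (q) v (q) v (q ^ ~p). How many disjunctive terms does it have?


A DNF formula is a disjunction of terms (conjunctions).
Terms are separated by v.
Counting the disjuncts: 4 terms.

4


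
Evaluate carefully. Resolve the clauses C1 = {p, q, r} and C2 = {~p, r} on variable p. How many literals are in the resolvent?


Remove p from C1 and ~p from C2.
C1 remainder: {q, r}
C2 remainder: {r}
Union (resolvent): {q, r}
Resolvent has 2 literal(s).

2


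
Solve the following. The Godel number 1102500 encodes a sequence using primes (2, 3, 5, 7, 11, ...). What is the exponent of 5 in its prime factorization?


Factorize 1102500 by dividing by 5 repeatedly.
Division steps: 5 divides 1102500 exactly 4 time(s).
Exponent of 5 = 4

4


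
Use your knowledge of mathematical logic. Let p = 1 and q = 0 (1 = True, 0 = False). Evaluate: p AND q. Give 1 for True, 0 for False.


p = 1, q = 0
Operation: p AND q
Evaluate: 1 AND 0 = 0

0


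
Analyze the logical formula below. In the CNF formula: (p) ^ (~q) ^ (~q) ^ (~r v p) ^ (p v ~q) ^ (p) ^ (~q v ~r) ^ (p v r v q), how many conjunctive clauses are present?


A CNF formula is a conjunction of clauses.
Clauses are separated by ^.
Counting the conjuncts: 8 clauses.

8


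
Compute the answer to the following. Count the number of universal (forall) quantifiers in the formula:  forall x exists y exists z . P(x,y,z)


Quantifier prefix: forall x exists y exists z
Mark each quantifier type:
  U E E
Universal count = 1, Existential count = 2
Asked for universal (forall) quantifiers: 1

1


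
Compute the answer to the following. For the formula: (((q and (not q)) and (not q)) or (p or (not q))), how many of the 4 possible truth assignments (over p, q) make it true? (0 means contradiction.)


Check all 4 assignments:
p=0, q=0: 1
p=0, q=1: 0
p=1, q=0: 1
p=1, q=1: 1
Count of True = 3

3


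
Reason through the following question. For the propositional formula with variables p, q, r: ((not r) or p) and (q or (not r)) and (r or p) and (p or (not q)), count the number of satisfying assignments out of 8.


Evaluate all 8 assignments for p, q, r:
p=0, q=0, r=0: 0
p=0, q=0, r=1: 0
p=0, q=1, r=0: 0
p=0, q=1, r=1: 0
p=1, q=0, r=0: 1
p=1, q=0, r=1: 0
p=1, q=1, r=0: 1
p=1, q=1, r=1: 1
Satisfying count = 3

3


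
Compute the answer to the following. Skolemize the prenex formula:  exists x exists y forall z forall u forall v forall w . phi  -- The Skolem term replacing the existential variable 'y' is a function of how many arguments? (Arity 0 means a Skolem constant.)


Quantifier prefix: exists x exists y forall z forall u forall v forall w
'y' is existentially quantified at position 2.
No universal quantifiers precede it.
Skolem function arity = 0 (a Skolem constant)

0


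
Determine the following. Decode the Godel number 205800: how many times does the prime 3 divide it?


Factorize 205800 by dividing by 3 repeatedly.
Division steps: 3 divides 205800 exactly 1 time(s).
Exponent of 3 = 1

1


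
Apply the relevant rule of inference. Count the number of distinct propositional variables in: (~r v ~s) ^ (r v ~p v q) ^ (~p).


Identify each variable that appears in the formula.
Variables found: p, q, r, s
Count = 4

4


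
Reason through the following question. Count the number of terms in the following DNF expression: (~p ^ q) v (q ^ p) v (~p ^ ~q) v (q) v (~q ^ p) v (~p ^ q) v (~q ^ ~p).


A DNF formula is a disjunction of terms (conjunctions).
Terms are separated by v.
Counting the disjuncts: 7 terms.

7


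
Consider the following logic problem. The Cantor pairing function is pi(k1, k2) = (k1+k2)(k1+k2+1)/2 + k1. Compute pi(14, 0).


k1 + k2 = 14
(k1+k2)(k1+k2+1)/2 = 14 * 15 / 2 = 105
pi = 105 + 14 = 119

119


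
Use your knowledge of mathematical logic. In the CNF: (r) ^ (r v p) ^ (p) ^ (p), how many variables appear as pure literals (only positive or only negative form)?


Check each variable for pure literal status:
p: pure positive
q: absent (not pure)
r: pure positive
Pure literal count = 2

2


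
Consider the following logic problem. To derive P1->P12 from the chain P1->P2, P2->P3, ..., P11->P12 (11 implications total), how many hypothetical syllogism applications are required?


With 11 implications in a chain connecting 12 propositions:
P1->P2, P2->P3, ..., P11->P12
Steps needed = (number of implications) - 1 = 11 - 1 = 10

10


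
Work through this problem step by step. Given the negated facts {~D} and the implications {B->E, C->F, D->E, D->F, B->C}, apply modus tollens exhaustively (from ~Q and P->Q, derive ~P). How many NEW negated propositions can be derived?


Initial negated facts: {~D}
Apply modus tollens to closure:
  (no implication fires)
Final negated: {~D}
New negations: {(none)}
Count = 0

0


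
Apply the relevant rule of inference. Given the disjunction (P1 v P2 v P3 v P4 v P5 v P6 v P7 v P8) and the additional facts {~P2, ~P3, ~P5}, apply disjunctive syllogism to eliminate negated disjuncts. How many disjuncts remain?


Original disjuncts (8): P1, P2, P3, P4, P5, P6, P7, P8
Negated (eliminate): ~P2, ~P3, ~P5
Remaining disjuncts: P1, P4, P6, P7, P8
Count = 8 - 3 = 5

5


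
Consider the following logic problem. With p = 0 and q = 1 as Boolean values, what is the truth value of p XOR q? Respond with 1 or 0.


p = 0, q = 1
Operation: p XOR q
Evaluate: 0 XOR 1 = 1

1


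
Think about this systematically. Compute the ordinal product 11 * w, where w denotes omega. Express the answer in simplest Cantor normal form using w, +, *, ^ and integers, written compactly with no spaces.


Compute 11 * w.
Ordinal * is associative and left-distributive over +, but NOT commutative; for finite n>1, n*w = w but w*n stays w*n.
For finite n>0, n * w = sup{n*k : k<w} = w. So 11 * w = w.
Result = w

w


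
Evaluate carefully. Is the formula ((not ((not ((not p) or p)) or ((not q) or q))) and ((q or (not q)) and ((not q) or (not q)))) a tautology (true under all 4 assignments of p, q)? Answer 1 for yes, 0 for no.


Check all 4 assignments:
p=0, q=0: 0
p=0, q=1: 0
p=1, q=0: 0
p=1, q=1: 0
Satisfying count = 0/4.
Tautology iff count = 4: no.

0


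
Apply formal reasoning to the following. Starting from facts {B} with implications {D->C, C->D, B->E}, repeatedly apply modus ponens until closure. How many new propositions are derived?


Initial facts: {B}
Apply modus ponens to closure:
  B and B->E  =>  E
Final known: {B, E}
New propositions: {E}
Count = 1

1


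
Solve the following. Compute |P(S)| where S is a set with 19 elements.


The power set of a set with n elements has 2^n elements.
|P(S)| = 2^19 = 524288

524288


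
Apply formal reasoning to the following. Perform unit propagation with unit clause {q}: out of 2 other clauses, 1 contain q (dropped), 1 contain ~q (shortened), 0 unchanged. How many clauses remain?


Satisfied (removed): 1
Shortened (remain): 1
Unchanged (remain): 0
Remaining = 1 + 0 = 1

1


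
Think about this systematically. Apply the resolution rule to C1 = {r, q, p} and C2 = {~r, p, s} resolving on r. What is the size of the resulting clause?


Remove r from C1 and ~r from C2.
C1 remainder: {q, p}
C2 remainder: {p, s}
Union (resolvent): {p, q, s}
Resolvent has 3 literal(s).

3


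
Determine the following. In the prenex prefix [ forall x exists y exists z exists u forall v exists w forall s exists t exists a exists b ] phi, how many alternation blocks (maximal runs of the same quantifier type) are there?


Quantifier-type sequence: A E E E A E A E E E  (A=forall, E=exists)
Group into maximal same-type runs:
  Ax1 | Ex3 | Ax1 | Ex1 | Ax1 | Ex3
Number of blocks = 6

6


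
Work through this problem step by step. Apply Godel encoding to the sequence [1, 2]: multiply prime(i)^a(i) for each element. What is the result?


Encode each element as an exponent of the corresponding prime:
  2^1 = 2
  3^2 = 9
Product = 2 * 9 = 18

18


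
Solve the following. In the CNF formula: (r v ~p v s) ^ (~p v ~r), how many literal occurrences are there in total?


Counting literals in each clause:
Clause 1: 3 literal(s)
Clause 2: 2 literal(s)
Total = 5

5


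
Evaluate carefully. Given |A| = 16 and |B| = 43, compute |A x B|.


The Cartesian product A x B contains all ordered pairs (a, b).
|A x B| = |A| * |B| = 16 * 43 = 688

688


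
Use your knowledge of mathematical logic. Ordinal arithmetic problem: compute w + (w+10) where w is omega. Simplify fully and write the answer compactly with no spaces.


Compute w + (w+10).
Ordinal + is associative but NOT commutative; for finite n>0, n + w = w but w + n stays w+n.
w + (w+10) = (w+w) + 10 = w*2+10.
Result = w*2+10

w*2+10


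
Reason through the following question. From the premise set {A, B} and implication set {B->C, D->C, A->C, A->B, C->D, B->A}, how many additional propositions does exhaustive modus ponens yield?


Initial facts: {A, B}
Apply modus ponens to closure:
  B and B->C  =>  C
  C and C->D  =>  D
Final known: {A, B, C, D}
New propositions: {C, D}
Count = 2

2


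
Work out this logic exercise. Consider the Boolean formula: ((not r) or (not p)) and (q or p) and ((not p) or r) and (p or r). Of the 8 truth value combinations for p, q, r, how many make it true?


Evaluate all 8 assignments for p, q, r:
p=0, q=0, r=0: 0
p=0, q=0, r=1: 0
p=0, q=1, r=0: 0
p=0, q=1, r=1: 1
p=1, q=0, r=0: 0
p=1, q=0, r=1: 0
p=1, q=1, r=0: 0
p=1, q=1, r=1: 0
Satisfying count = 1

1


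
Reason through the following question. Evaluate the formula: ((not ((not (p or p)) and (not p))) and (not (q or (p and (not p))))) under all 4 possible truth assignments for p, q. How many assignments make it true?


Check all 4 assignments:
p=0, q=0: 0
p=0, q=1: 0
p=1, q=0: 1
p=1, q=1: 0
Count of True = 1

1


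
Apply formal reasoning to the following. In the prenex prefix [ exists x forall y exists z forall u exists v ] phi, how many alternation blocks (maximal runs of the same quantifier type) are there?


Quantifier-type sequence: E A E A E  (A=forall, E=exists)
Group into maximal same-type runs:
  Ex1 | Ax1 | Ex1 | Ax1 | Ex1
Number of blocks = 5

5


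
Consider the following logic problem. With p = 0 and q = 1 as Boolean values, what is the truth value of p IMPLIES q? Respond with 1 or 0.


p = 0, q = 1
Operation: p IMPLIES q
Evaluate: 0 IMPLIES 1 = 1

1


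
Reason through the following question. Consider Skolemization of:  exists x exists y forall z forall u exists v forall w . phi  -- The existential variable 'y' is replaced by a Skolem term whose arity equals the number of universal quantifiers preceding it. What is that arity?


Quantifier prefix: exists x exists y forall z forall u exists v forall w
'y' is existentially quantified at position 2.
No universal quantifiers precede it.
Skolem function arity = 0 (a Skolem constant)

0


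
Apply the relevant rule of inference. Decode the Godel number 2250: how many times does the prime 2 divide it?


Factorize 2250 by dividing by 2 repeatedly.
Division steps: 2 divides 2250 exactly 1 time(s).
Exponent of 2 = 1

1


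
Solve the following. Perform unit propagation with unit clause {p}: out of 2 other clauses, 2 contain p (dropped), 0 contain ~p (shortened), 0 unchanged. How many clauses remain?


Satisfied (removed): 2
Shortened (remain): 0
Unchanged (remain): 0
Remaining = 0 + 0 = 0

0


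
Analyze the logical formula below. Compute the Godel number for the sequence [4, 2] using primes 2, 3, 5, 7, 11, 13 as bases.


Encode each element as an exponent of the corresponding prime:
  2^4 = 16
  3^2 = 9
Product = 16 * 9 = 144

144


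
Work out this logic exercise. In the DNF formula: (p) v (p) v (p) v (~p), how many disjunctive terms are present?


A DNF formula is a disjunction of terms (conjunctions).
Terms are separated by v.
Counting the disjuncts: 4 terms.

4


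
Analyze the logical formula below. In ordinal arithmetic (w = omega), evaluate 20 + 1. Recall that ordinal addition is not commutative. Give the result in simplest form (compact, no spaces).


Compute 20 + 1.
Ordinal + is associative but NOT commutative; for finite n>0, n + w = w but w + n stays w+n.
Both operands finite; ordinal + agrees with natural +: 20 + 1 = 21.
Result = 21

21


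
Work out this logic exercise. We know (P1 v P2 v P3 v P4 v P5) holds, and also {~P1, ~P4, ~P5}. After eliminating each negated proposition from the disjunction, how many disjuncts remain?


Original disjuncts (5): P1, P2, P3, P4, P5
Negated (eliminate): ~P1, ~P4, ~P5
Remaining disjuncts: P2, P3
Count = 5 - 3 = 2

2


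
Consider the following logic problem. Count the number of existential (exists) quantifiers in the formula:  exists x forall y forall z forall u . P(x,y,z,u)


Quantifier prefix: exists x forall y forall z forall u
Mark each quantifier type:
  E U U U
Universal count = 3, Existential count = 1
Asked for existential (exists) quantifiers: 1

1


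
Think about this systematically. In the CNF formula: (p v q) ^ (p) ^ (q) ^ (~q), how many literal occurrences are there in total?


Counting literals in each clause:
Clause 1: 2 literal(s)
Clause 2: 1 literal(s)
Clause 3: 1 literal(s)
Clause 4: 1 literal(s)
Total = 5

5


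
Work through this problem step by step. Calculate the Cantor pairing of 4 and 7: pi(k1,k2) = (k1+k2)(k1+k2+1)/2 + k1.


k1 + k2 = 11
(k1+k2)(k1+k2+1)/2 = 11 * 12 / 2 = 66
pi = 66 + 4 = 70

70


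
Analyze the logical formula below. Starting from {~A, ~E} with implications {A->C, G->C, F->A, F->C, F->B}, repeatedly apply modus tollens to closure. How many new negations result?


Initial negated facts: {~A, ~E}
Apply modus tollens to closure:
  ~A and F->A  =>  ~F
Final negated: {~A, ~E, ~F}
New negations: {~F}
Count = 1

1


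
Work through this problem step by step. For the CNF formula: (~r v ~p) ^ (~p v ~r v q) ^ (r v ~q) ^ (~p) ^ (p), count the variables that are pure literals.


Check each variable for pure literal status:
p: mixed (not pure)
q: mixed (not pure)
r: mixed (not pure)
Pure literal count = 0

0


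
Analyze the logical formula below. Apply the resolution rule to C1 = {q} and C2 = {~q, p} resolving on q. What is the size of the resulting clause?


Remove q from C1 and ~q from C2.
C1 remainder: {}
C2 remainder: {p}
Union (resolvent): {p}
Resolvent has 1 literal(s).

1


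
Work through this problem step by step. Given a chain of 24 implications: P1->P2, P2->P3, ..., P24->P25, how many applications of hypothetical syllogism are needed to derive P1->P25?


With 24 implications in a chain connecting 25 propositions:
P1->P2, P2->P3, ..., P24->P25
Steps needed = (number of implications) - 1 = 24 - 1 = 23

23


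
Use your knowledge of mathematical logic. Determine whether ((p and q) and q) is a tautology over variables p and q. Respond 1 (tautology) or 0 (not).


Check all 4 assignments:
p=0, q=0: 0
p=0, q=1: 0
p=1, q=0: 0
p=1, q=1: 1
Satisfying count = 1/4.
Tautology iff count = 4: no.

0


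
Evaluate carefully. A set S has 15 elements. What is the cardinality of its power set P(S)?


The power set of a set with n elements has 2^n elements.
|P(S)| = 2^15 = 32768

32768


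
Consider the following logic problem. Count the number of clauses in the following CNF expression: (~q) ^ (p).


A CNF formula is a conjunction of clauses.
Clauses are separated by ^.
Counting the conjuncts: 2 clauses.

2


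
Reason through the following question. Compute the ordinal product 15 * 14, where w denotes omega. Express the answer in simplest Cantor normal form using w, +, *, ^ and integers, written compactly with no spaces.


Compute 15 * 14.
Ordinal * is associative and left-distributive over +, but NOT commutative; for finite n>1, n*w = w but w*n stays w*n.
Both finite; ordinal * agrees with natural *: 15 * 14 = 210.
Result = 210

210


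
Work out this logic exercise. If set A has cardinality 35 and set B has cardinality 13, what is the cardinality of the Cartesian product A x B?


The Cartesian product A x B contains all ordered pairs (a, b).
|A x B| = |A| * |B| = 35 * 13 = 455

455


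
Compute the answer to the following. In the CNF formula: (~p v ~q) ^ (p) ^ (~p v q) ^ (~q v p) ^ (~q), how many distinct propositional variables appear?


Identify each variable that appears in the formula.
Variables found: p, q
Count = 2

2


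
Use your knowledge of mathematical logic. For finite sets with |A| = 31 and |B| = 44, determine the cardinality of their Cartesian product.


The Cartesian product A x B contains all ordered pairs (a, b).
|A x B| = |A| * |B| = 31 * 44 = 1364

1364


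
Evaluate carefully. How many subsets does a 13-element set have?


The power set of a set with n elements has 2^n elements.
|P(S)| = 2^13 = 8192

8192


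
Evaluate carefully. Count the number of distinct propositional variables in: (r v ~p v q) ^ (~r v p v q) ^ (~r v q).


Identify each variable that appears in the formula.
Variables found: p, q, r
Count = 3

3


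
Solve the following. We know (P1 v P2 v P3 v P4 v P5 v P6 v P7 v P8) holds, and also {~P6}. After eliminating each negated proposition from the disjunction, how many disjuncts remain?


Original disjuncts (8): P1, P2, P3, P4, P5, P6, P7, P8
Negated (eliminate): ~P6
Remaining disjuncts: P1, P2, P3, P4, P5, P7, P8
Count = 8 - 1 = 7

7


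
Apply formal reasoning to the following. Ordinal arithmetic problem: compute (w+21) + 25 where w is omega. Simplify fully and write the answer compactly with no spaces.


Compute (w+21) + 25.
Ordinal + is associative but NOT commutative; for finite n>0, n + w = w but w + n stays w+n.
By associativity: (w+21) + 25 = w + (21+25) = w+46.
Result = w+46

w+46


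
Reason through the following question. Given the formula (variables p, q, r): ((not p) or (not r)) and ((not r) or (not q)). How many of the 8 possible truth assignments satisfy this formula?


Evaluate all 8 assignments for p, q, r:
p=0, q=0, r=0: 1
p=0, q=0, r=1: 1
p=0, q=1, r=0: 1
p=0, q=1, r=1: 0
p=1, q=0, r=0: 1
p=1, q=0, r=1: 0
p=1, q=1, r=0: 1
p=1, q=1, r=1: 0
Satisfying count = 5

5


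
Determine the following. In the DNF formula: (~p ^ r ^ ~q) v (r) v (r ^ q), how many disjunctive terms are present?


A DNF formula is a disjunction of terms (conjunctions).
Terms are separated by v.
Counting the disjuncts: 3 terms.

3


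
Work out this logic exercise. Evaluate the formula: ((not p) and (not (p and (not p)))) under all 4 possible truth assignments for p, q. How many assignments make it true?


Check all 4 assignments:
p=0, q=0: 1
p=0, q=1: 1
p=1, q=0: 0
p=1, q=1: 0
Count of True = 2

2


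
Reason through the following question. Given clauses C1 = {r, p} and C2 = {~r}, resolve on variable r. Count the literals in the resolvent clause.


Remove r from C1 and ~r from C2.
C1 remainder: {p}
C2 remainder: {}
Union (resolvent): {p}
Resolvent has 1 literal(s).

1


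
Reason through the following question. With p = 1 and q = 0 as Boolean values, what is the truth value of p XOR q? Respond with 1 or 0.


p = 1, q = 0
Operation: p XOR q
Evaluate: 1 XOR 0 = 1

1


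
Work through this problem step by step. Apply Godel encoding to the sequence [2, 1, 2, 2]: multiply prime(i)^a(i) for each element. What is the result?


Encode each element as an exponent of the corresponding prime:
  2^2 = 4
  3^1 = 3
  5^2 = 25
  7^2 = 49
Product = 4 * 3 * 25 * 49 = 14700

14700


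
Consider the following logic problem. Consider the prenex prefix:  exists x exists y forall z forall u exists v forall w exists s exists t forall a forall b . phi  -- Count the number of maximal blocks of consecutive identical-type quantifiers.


Quantifier-type sequence: E E A A E A E E A A  (A=forall, E=exists)
Group into maximal same-type runs:
  Ex2 | Ax2 | Ex1 | Ax1 | Ex2 | Ax2
Number of blocks = 6

6


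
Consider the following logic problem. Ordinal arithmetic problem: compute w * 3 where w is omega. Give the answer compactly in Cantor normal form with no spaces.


Compute w * 3.
Ordinal * is associative and left-distributive over +, but NOT commutative; for finite n>1, n*w = w but w*n stays w*n.
w * 3 means 3 copies of w concatenated: w*3.
Result = w*3

w*3


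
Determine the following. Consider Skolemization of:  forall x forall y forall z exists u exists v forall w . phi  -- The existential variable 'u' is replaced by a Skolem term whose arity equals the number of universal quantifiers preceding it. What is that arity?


Quantifier prefix: forall x forall y forall z exists u exists v forall w
'u' is existentially quantified at position 4.
Universal variables preceding it: x, y, z
Skolem function arity = 3

3


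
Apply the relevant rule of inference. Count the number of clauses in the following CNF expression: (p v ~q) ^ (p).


A CNF formula is a conjunction of clauses.
Clauses are separated by ^.
Counting the conjuncts: 2 clauses.

2


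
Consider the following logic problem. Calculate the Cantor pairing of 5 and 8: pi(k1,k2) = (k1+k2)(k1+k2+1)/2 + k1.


k1 + k2 = 13
(k1+k2)(k1+k2+1)/2 = 13 * 14 / 2 = 91
pi = 91 + 5 = 96

96


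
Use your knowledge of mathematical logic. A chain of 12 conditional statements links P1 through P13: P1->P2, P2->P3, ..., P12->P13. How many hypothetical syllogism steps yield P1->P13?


With 12 implications in a chain connecting 13 propositions:
P1->P2, P2->P3, ..., P12->P13
Steps needed = (number of implications) - 1 = 12 - 1 = 11

11


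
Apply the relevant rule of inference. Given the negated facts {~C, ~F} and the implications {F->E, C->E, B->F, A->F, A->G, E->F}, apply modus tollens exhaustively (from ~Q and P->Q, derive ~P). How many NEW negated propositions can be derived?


Initial negated facts: {~C, ~F}
Apply modus tollens to closure:
  ~F and B->F  =>  ~B
  ~F and A->F  =>  ~A
  ~F and E->F  =>  ~E
Final negated: {~A, ~B, ~C, ~E, ~F}
New negations: {~A, ~B, ~E}
Count = 3

3


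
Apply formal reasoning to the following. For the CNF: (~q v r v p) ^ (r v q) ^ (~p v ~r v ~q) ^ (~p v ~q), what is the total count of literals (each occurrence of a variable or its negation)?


Counting literals in each clause:
Clause 1: 3 literal(s)
Clause 2: 2 literal(s)
Clause 3: 3 literal(s)
Clause 4: 2 literal(s)
Total = 10

10


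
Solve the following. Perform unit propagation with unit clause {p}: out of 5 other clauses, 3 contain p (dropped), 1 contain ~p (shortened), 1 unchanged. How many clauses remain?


Satisfied (removed): 3
Shortened (remain): 1
Unchanged (remain): 1
Remaining = 1 + 1 = 2

2


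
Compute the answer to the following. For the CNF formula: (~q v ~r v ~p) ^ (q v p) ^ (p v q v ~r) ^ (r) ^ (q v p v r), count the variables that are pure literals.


Check each variable for pure literal status:
p: mixed (not pure)
q: mixed (not pure)
r: mixed (not pure)
Pure literal count = 0

0


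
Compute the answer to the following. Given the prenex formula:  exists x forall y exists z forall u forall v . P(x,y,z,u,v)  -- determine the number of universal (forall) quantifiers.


Quantifier prefix: exists x forall y exists z forall u forall v
Mark each quantifier type:
  E U E U U
Universal count = 3, Existential count = 2
Asked for universal (forall) quantifiers: 3

3


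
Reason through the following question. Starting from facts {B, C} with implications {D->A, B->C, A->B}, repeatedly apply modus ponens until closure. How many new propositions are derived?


Initial facts: {B, C}
Apply modus ponens to closure:
  (no implication fires)
Final known: {B, C}
New propositions: {(none)}
Count = 0

0


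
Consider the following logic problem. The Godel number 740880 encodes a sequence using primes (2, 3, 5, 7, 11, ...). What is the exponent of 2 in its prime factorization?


Factorize 740880 by dividing by 2 repeatedly.
Division steps: 2 divides 740880 exactly 4 time(s).
Exponent of 2 = 4

4


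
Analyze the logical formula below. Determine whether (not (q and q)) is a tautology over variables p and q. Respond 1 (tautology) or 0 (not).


Check all 4 assignments:
p=0, q=0: 1
p=0, q=1: 0
p=1, q=0: 1
p=1, q=1: 0
Satisfying count = 2/4.
Tautology iff count = 4: no.

0


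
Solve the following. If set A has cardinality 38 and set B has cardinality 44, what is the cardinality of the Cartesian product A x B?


The Cartesian product A x B contains all ordered pairs (a, b).
|A x B| = |A| * |B| = 38 * 44 = 1672

1672


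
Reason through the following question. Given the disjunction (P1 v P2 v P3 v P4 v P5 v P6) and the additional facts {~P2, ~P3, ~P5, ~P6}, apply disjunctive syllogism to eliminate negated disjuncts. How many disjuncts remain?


Original disjuncts (6): P1, P2, P3, P4, P5, P6
Negated (eliminate): ~P2, ~P3, ~P5, ~P6
Remaining disjuncts: P1, P4
Count = 6 - 4 = 2

2


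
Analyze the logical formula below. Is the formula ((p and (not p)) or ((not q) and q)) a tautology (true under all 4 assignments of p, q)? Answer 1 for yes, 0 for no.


Check all 4 assignments:
p=0, q=0: 0
p=0, q=1: 0
p=1, q=0: 0
p=1, q=1: 0
Satisfying count = 0/4.
Tautology iff count = 4: no.

0


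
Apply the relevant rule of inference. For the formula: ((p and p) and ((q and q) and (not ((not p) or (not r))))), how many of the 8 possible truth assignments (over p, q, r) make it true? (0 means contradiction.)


Check all 8 assignments:
p=0, q=0, r=0: 0
p=0, q=0, r=1: 0
p=0, q=1, r=0: 0
p=0, q=1, r=1: 0
p=1, q=0, r=0: 0
p=1, q=0, r=1: 0
p=1, q=1, r=0: 0
p=1, q=1, r=1: 1
Count of True = 1

1


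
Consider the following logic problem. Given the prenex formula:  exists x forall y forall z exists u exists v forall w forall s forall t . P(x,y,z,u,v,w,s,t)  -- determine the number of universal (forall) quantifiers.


Quantifier prefix: exists x forall y forall z exists u exists v forall w forall s forall t
Mark each quantifier type:
  E U U E E U U U
Universal count = 5, Existential count = 3
Asked for universal (forall) quantifiers: 5

5


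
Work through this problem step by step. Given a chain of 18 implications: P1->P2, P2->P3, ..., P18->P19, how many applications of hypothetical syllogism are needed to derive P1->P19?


With 18 implications in a chain connecting 19 propositions:
P1->P2, P2->P3, ..., P18->P19
Steps needed = (number of implications) - 1 = 18 - 1 = 17

17


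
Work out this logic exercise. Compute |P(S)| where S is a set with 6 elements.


The power set of a set with n elements has 2^n elements.
|P(S)| = 2^6 = 64

64


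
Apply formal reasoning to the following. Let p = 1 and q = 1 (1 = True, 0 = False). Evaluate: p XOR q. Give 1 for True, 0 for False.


p = 1, q = 1
Operation: p XOR q
Evaluate: 1 XOR 1 = 0

0


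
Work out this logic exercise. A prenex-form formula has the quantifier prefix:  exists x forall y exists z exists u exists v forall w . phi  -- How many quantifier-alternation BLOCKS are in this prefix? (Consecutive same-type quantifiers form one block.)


Quantifier-type sequence: E A E E E A  (A=forall, E=exists)
Group into maximal same-type runs:
  Ex1 | Ax1 | Ex3 | Ax1
Number of blocks = 4

4


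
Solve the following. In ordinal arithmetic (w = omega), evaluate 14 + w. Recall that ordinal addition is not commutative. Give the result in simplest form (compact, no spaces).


Compute 14 + w.
Ordinal + is associative but NOT commutative; for finite n>0, n + w = w but w + n stays w+n.
Any finite left addend is absorbed by w on the right: 14 + w = w.
Result = w

w


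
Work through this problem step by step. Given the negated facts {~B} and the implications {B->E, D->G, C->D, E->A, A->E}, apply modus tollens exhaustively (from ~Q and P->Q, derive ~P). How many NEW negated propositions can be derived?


Initial negated facts: {~B}
Apply modus tollens to closure:
  (no implication fires)
Final negated: {~B}
New negations: {(none)}
Count = 0

0


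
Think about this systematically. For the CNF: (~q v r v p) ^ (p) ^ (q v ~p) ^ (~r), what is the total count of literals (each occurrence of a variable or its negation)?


Counting literals in each clause:
Clause 1: 3 literal(s)
Clause 2: 1 literal(s)
Clause 3: 2 literal(s)
Clause 4: 1 literal(s)
Total = 7

7


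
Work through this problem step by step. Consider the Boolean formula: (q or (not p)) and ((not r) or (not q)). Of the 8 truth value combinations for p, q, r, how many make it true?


Evaluate all 8 assignments for p, q, r:
p=0, q=0, r=0: 1
p=0, q=0, r=1: 1
p=0, q=1, r=0: 1
p=0, q=1, r=1: 0
p=1, q=0, r=0: 0
p=1, q=0, r=1: 0
p=1, q=1, r=0: 1
p=1, q=1, r=1: 0
Satisfying count = 4

4


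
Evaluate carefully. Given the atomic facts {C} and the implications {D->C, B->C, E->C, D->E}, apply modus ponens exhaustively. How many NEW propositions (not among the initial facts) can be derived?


Initial facts: {C}
Apply modus ponens to closure:
  (no implication fires)
Final known: {C}
New propositions: {(none)}
Count = 0

0


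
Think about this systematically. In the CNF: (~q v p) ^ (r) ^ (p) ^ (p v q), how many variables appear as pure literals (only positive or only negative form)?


Check each variable for pure literal status:
p: pure positive
q: mixed (not pure)
r: pure positive
Pure literal count = 2

2


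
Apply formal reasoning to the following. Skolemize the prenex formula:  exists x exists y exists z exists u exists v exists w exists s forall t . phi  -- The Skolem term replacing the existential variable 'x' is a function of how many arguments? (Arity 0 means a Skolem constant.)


Quantifier prefix: exists x exists y exists z exists u exists v exists w exists s forall t
'x' is existentially quantified at position 1.
No universal quantifiers precede it.
Skolem function arity = 0 (a Skolem constant)

0


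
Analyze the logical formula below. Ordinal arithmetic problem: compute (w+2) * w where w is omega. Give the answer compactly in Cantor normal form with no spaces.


Compute (w+2) * w.
Ordinal * is associative and left-distributive over +, but NOT commutative; for finite n>1, n*w = w but w*n stays w*n.
(w+2) * w = sup{(w+2)*k : k<w} = sup{w*k+2} = w^2 (the +2 tail is absorbed in the limit).
Result = w^2

w^2


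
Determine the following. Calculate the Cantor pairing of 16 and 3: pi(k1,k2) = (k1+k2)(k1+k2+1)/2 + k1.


k1 + k2 = 19
(k1+k2)(k1+k2+1)/2 = 19 * 20 / 2 = 190
pi = 190 + 16 = 206

206


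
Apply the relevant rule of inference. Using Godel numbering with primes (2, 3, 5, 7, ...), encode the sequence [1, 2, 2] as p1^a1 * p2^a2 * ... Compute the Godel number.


Encode each element as an exponent of the corresponding prime:
  2^1 = 2
  3^2 = 9
  5^2 = 25
Product = 2 * 9 * 25 = 450

450


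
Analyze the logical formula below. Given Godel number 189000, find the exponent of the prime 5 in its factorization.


Factorize 189000 by dividing by 5 repeatedly.
Division steps: 5 divides 189000 exactly 3 time(s).
Exponent of 5 = 3

3


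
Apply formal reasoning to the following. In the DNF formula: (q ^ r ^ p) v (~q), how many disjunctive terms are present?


A DNF formula is a disjunction of terms (conjunctions).
Terms are separated by v.
Counting the disjuncts: 2 terms.

2


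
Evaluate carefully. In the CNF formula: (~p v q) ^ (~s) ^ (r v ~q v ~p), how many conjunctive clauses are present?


A CNF formula is a conjunction of clauses.
Clauses are separated by ^.
Counting the conjuncts: 3 clauses.

3


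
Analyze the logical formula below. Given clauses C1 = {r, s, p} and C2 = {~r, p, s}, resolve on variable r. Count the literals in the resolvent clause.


Remove r from C1 and ~r from C2.
C1 remainder: {s, p}
C2 remainder: {p, s}
Union (resolvent): {p, s}
Resolvent has 2 literal(s).

2


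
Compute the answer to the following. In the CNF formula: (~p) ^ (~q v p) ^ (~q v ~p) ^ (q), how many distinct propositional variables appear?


Identify each variable that appears in the formula.
Variables found: p, q
Count = 2

2


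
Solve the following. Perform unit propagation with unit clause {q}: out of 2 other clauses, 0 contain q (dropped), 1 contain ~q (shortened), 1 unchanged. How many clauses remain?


Satisfied (removed): 0
Shortened (remain): 1
Unchanged (remain): 1
Remaining = 1 + 1 = 2

2


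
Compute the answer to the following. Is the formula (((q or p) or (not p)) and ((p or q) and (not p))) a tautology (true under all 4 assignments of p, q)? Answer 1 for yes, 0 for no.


Check all 4 assignments:
p=0, q=0: 0
p=0, q=1: 1
p=1, q=0: 0
p=1, q=1: 0
Satisfying count = 1/4.
Tautology iff count = 4: no.

0


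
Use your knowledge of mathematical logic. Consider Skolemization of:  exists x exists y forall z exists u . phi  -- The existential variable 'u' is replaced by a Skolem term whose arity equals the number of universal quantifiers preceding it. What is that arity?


Quantifier prefix: exists x exists y forall z exists u
'u' is existentially quantified at position 4.
Universal variables preceding it: z
Skolem function arity = 1

1


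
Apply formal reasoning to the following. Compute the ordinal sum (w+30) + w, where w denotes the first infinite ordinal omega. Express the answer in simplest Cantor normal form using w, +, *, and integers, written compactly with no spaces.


Compute (w+30) + w.
Ordinal + is associative but NOT commutative; for finite n>0, n + w = w but w + n stays w+n.
(w+30) + w = w + (30+w) = w + w = w*2 (the finite tail 30 is absorbed by the right w).
Result = w*2

w*2


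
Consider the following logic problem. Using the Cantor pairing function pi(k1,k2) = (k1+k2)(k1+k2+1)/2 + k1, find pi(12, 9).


k1 + k2 = 21
(k1+k2)(k1+k2+1)/2 = 21 * 22 / 2 = 231
pi = 231 + 12 = 243

243


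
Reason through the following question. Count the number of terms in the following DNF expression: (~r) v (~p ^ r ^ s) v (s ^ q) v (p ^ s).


A DNF formula is a disjunction of terms (conjunctions).
Terms are separated by v.
Counting the disjuncts: 4 terms.

4


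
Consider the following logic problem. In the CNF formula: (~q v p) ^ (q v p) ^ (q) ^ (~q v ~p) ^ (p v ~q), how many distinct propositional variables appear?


Identify each variable that appears in the formula.
Variables found: p, q
Count = 2

2


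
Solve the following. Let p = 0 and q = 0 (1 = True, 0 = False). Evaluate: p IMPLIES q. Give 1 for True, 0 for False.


p = 0, q = 0
Operation: p IMPLIES q
Evaluate: 0 IMPLIES 0 = 1

1


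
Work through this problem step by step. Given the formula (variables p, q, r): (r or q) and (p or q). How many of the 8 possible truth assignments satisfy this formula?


Evaluate all 8 assignments for p, q, r:
p=0, q=0, r=0: 0
p=0, q=0, r=1: 0
p=0, q=1, r=0: 1
p=0, q=1, r=1: 1
p=1, q=0, r=0: 0
p=1, q=0, r=1: 1
p=1, q=1, r=0: 1
p=1, q=1, r=1: 1
Satisfying count = 5

5


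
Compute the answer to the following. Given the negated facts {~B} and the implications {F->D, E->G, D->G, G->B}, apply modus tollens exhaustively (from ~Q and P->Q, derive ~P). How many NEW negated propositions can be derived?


Initial negated facts: {~B}
Apply modus tollens to closure:
  ~B and G->B  =>  ~G
  ~G and E->G  =>  ~E
  ~G and D->G  =>  ~D
  ~D and F->D  =>  ~F
Final negated: {~B, ~D, ~E, ~F, ~G}
New negations: {~D, ~E, ~F, ~G}
Count = 4

4


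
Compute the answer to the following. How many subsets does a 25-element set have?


The power set of a set with n elements has 2^n elements.
|P(S)| = 2^25 = 33554432

33554432


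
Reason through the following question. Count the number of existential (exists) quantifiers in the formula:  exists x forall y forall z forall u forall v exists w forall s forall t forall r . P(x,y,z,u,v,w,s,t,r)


Quantifier prefix: exists x forall y forall z forall u forall v exists w forall s forall t forall r
Mark each quantifier type:
  E U U U U E U U U
Universal count = 7, Existential count = 2
Asked for existential (exists) quantifiers: 2

2
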